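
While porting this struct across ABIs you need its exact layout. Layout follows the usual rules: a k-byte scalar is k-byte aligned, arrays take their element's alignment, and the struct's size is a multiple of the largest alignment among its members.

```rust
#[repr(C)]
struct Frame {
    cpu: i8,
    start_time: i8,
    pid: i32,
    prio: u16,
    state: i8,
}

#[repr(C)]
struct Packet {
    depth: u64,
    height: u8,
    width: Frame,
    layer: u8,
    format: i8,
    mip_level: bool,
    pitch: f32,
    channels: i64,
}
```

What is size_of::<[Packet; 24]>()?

Frame: @0: cpu [1B, align 1] → 1; @1: start_time [1B, align 1] → 2; +2 pad (align 4); @4: pid [4B, align 4] → 8; @8: prio [2B, align 2] → 10; @10: state [1B, align 1] → 11; +1 tail pad (align 4); size 12, align 4
@0: depth [8B, align 8] → 8
@8: height [1B, align 1] → 9
+3 pad (align 4)
@12: width [12B, align 4] → 24
@24: layer [1B, align 1] → 25
@25: format [1B, align 1] → 26
@26: mip_level [1B, align 1] → 27
+1 pad (align 4)
@28: pitch [4B, align 4] → 32
@32: channels [8B, align 8] → 40
size 40, align 8
array of 24: 24 × 40 = 960

960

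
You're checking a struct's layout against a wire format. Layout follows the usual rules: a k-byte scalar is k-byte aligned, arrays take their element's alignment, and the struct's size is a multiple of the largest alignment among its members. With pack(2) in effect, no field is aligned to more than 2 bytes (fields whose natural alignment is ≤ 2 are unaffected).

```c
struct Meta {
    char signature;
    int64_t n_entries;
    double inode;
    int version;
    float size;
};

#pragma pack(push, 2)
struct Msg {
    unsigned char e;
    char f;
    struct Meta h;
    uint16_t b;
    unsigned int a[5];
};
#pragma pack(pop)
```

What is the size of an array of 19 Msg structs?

1064

Meta: @0: signature [1B, align 1] → 1; +7 pad (align 8); @8: n_entries [8B, align 8] → 16; @16: inode [8B, align 8] → 24; @24: version [4B, align 4] → 28; @28: size [4B, align 4] → 32; size 32, align 8
@0: e [1B, align 1] → 1
@1: f [1B, align 1] → 2
@2: h [32B, align 2] → 34
@34: b [2B, align 2] → 36
@36: a [20B, align 2] → 56
size 56, align 2
array of 19: 19 × 56 = 1064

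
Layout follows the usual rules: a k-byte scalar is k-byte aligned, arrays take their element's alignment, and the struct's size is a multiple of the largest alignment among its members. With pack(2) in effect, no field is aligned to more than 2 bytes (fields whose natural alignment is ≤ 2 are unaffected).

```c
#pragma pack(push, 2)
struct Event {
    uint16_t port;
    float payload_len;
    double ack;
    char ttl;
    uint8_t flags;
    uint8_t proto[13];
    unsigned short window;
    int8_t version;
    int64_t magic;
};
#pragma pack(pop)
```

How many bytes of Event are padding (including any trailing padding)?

2

0..2  port  (2B, 2-aligned)
2..6  payload_len  (4B, 2-aligned)
6..14  ack  (8B, 2-aligned)
14..15  ttl  (1B, 1-aligned)
15..16  flags  (1B, 1-aligned)
16..29  proto  (13B, 1-aligned)
29..30  -- padding (1B)
30..32  window  (2B, 2-aligned)
32..33  version  (1B, 1-aligned)
33..34  -- padding (1B)
34..42  magic  (8B, 2-aligned)
sizeof = 42, alignof = 2
data bytes 40, size 42 → padding 2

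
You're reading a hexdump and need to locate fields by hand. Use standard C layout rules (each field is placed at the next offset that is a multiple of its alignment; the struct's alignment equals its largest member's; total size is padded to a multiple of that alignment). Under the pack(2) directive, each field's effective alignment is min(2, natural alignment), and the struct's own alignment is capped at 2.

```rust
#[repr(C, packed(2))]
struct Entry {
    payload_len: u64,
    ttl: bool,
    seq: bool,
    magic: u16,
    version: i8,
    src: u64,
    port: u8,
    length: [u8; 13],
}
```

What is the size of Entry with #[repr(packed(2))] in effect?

36

0..8  payload_len  (8B, 2-aligned)
8..9  ttl  (1B, 1-aligned)
9..10  seq  (1B, 1-aligned)
10..12  magic  (2B, 2-aligned)
12..13  version  (1B, 1-aligned)
13..14  -- padding (1B)
14..22  src  (8B, 2-aligned)
22..23  port  (1B, 1-aligned)
23..36  length  (13B, 1-aligned)
sizeof = 36, alignof = 2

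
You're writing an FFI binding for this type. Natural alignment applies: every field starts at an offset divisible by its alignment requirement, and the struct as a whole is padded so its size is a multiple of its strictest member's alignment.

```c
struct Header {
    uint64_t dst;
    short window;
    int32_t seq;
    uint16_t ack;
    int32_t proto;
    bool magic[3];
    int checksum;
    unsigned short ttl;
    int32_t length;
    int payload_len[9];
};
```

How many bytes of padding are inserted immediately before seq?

2

0..8  dst  (8B, 8-aligned)
8..10  window  (2B, 2-aligned)
10..12  -- padding (2B)
12..16  seq  (4B, 4-aligned)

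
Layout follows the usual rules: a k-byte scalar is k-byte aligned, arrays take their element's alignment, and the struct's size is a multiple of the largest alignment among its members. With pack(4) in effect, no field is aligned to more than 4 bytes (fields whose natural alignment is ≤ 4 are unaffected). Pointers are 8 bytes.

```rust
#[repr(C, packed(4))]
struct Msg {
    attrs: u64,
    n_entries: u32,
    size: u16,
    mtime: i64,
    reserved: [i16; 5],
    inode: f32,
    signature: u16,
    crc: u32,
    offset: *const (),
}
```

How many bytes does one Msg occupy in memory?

56

@0: attrs [8B, align 4] → 8
@8: n_entries [4B, align 4] → 12
@12: size [2B, align 2] → 14
+2 pad (align 4)
@16: mtime [8B, align 4] → 24
@24: reserved [10B, align 2] → 34
+2 pad (align 4)
@36: inode [4B, align 4] → 40
@40: signature [2B, align 2] → 42
+2 pad (align 4)
@44: crc [4B, align 4] → 48
@48: offset [8B, align 4] → 56
size 56, align 4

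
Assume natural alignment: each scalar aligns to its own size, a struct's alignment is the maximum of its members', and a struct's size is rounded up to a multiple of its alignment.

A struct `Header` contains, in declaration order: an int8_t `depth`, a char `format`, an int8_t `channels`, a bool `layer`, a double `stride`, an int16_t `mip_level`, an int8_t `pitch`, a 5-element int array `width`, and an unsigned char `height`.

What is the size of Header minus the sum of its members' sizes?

depth at 0 (size 1, align 1) → ends 1
format at 1 (size 1, align 1) → ends 2
channels at 2 (size 1, align 1) → ends 3
layer at 3 (size 1, align 1) → ends 4
pad 4 to align 8 for stride
stride at 8 (size 8, align 8) → ends 16
mip_level at 16 (size 2, align 2) → ends 18
pitch at 18 (size 1, align 1) → ends 19
pad 1 to align 4 for width
width at 20 (size 20, align 4) → ends 40
height at 40 (size 1, align 1) → ends 41
tail pad 7 to reach multiple of 8
total 48 bytes, alignment 8
data bytes 36, size 48 → padding 12

12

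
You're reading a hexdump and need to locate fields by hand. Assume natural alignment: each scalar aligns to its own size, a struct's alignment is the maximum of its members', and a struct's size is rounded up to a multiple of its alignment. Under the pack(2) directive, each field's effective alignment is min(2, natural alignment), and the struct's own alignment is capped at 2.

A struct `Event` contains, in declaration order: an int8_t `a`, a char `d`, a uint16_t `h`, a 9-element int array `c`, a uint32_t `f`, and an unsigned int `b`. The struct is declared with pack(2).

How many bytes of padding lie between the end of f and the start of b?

0..1  a  (1B, 1-aligned)
1..2  d  (1B, 1-aligned)
2..4  h  (2B, 2-aligned)
4..40  c  (36B, 2-aligned)
40..44  f  (4B, 2-aligned)
44..48  b  (4B, 2-aligned)

0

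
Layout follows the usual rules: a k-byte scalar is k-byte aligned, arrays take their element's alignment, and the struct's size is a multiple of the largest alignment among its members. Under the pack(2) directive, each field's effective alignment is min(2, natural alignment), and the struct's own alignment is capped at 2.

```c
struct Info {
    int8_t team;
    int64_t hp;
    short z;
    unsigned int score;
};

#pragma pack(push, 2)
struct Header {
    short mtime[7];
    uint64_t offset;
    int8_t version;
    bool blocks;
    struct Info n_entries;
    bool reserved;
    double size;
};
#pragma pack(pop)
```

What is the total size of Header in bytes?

58

Info: team at 0 (size 1, align 1) → ends 1; pad 7 to align 8 for hp; hp at 8 (size 8, align 8) → ends 16; z at 16 (size 2, align 2) → ends 18; pad 2 to align 4 for score; score at 20 (size 4, align 4) → ends 24; total 24 bytes, alignment 8
mtime at 0 (size 14, align 2) → ends 14
offset at 14 (size 8, align 2) → ends 22
version at 22 (size 1, align 1) → ends 23
blocks at 23 (size 1, align 1) → ends 24
n_entries at 24 (size 24, align 2) → ends 48
reserved at 48 (size 1, align 1) → ends 49
pad 1 to align 2 for size
size at 50 (size 8, align 2) → ends 58
total 58 bytes, alignment 2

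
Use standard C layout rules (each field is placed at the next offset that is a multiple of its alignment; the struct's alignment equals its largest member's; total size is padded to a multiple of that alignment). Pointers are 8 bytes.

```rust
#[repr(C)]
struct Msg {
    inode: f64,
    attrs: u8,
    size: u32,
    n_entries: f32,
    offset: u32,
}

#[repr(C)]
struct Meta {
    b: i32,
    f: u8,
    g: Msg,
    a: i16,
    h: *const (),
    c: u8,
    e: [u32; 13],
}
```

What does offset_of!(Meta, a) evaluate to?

32

Msg: 0..8  inode  (8B, 8-aligned); 8..9  attrs  (1B, 1-aligned); 9..12  -- padding (3B); 12..16  size  (4B, 4-aligned); 16..20  n_entries  (4B, 4-aligned); 20..24  offset  (4B, 4-aligned); sizeof = 24, alignof = 8
0..4  b  (4B, 4-aligned)
4..5  f  (1B, 1-aligned)
5..8  -- padding (3B)
8..32  g  (24B, 8-aligned)
32..34  a  (2B, 2-aligned)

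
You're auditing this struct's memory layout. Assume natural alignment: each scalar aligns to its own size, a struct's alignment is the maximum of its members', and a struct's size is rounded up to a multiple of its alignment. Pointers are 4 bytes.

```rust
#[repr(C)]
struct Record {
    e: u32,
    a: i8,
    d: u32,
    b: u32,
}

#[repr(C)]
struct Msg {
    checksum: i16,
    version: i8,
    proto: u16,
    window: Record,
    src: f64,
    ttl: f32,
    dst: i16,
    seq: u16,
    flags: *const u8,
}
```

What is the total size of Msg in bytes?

Record: e at 0 (size 4, align 4) → ends 4; a at 4 (size 1, align 1) → ends 5; pad 3 to align 4 for d; d at 8 (size 4, align 4) → ends 12; b at 12 (size 4, align 4) → ends 16; total 16 bytes, alignment 4
checksum at 0 (size 2, align 2) → ends 2
version at 2 (size 1, align 1) → ends 3
pad 1 to align 2 for proto
proto at 4 (size 2, align 2) → ends 6
pad 2 to align 4 for window
window at 8 (size 16, align 4) → ends 24
src at 24 (size 8, align 8) → ends 32
ttl at 32 (size 4, align 4) → ends 36
dst at 36 (size 2, align 2) → ends 38
seq at 38 (size 2, align 2) → ends 40
flags at 40 (size 4, align 4) → ends 44
tail pad 4 to reach multiple of 8
total 48 bytes, alignment 8

48 bytes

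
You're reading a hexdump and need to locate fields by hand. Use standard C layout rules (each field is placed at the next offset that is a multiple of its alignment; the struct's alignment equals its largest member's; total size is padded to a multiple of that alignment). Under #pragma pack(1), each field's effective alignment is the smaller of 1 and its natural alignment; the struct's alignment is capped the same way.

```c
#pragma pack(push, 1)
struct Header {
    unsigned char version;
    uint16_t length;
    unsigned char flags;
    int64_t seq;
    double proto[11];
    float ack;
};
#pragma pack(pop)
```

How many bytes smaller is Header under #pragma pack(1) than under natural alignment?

8

natural layout:
  0..1  version  (1B, 1-aligned)
  1..2  -- padding (1B)
  2..4  length  (2B, 2-aligned)
  4..5  flags  (1B, 1-aligned)
  5..8  -- padding (3B)
  8..16  seq  (8B, 8-aligned)
  16..104  proto  (88B, 8-aligned)
  104..108  ack  (4B, 4-aligned)
  108..112  -- tail padding (4B)
  sizeof = 112, alignof = 8
packed(1) layout:
  0..1  version  (1B, 1-aligned)
  1..3  length  (2B, 1-aligned)
  3..4  flags  (1B, 1-aligned)
  4..12  seq  (8B, 1-aligned)
  12..100  proto  (88B, 1-aligned)
  100..104  ack  (4B, 1-aligned)
  sizeof = 104, alignof = 1
112 − 104 = 8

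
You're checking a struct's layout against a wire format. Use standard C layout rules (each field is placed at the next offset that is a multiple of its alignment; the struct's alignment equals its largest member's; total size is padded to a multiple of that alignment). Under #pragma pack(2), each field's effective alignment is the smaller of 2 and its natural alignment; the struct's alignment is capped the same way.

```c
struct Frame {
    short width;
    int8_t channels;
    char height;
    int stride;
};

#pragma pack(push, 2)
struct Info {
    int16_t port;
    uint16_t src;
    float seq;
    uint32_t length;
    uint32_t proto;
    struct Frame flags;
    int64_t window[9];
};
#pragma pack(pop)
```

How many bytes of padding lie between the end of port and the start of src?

Frame: 0..2  width  (2B, 2-aligned); 2..3  channels  (1B, 1-aligned); 3..4  height  (1B, 1-aligned); 4..8  stride  (4B, 4-aligned); sizeof = 8, alignof = 4
0..2  port  (2B, 2-aligned)
2..4  src  (2B, 2-aligned)

0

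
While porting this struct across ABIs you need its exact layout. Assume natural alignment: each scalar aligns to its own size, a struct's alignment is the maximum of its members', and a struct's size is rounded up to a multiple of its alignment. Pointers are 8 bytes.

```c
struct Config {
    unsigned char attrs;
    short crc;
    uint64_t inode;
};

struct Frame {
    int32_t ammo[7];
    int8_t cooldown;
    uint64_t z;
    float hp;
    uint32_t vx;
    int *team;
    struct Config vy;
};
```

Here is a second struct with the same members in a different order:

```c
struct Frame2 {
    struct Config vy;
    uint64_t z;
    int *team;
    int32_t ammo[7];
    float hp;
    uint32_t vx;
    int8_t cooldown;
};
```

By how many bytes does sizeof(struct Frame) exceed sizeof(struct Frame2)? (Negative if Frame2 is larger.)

Config: 0..1  attrs  (1B, 1-aligned); 1..2  -- padding (1B); 2..4  crc  (2B, 2-aligned); 4..8  -- padding (4B); 8..16  inode  (8B, 8-aligned); sizeof = 16, alignof = 8
0..28  ammo  (28B, 4-aligned)
28..29  cooldown  (1B, 1-aligned)
29..32  -- padding (3B)
32..40  z  (8B, 8-aligned)
40..44  hp  (4B, 4-aligned)
44..48  vx  (4B, 4-aligned)
48..56  team  (8B, 8-aligned)
56..72  vy  (16B, 8-aligned)
sizeof = 72, alignof = 8
— Frame2 —
0..16  vy  (16B, 8-aligned)
16..24  z  (8B, 8-aligned)
24..32  team  (8B, 8-aligned)
32..60  ammo  (28B, 4-aligned)
60..64  hp  (4B, 4-aligned)
64..68  vx  (4B, 4-aligned)
68..69  cooldown  (1B, 1-aligned)
69..72  -- tail padding (3B)
sizeof = 72, alignof = 8
72 − 72 = 0

0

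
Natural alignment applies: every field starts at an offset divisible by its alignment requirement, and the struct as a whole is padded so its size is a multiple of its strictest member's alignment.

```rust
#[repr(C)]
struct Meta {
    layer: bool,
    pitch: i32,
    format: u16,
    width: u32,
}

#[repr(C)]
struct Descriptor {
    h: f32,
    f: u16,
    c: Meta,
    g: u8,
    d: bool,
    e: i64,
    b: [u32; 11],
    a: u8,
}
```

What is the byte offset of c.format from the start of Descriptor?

16

Meta: 0..1  layer  (1B, 1-aligned); 1..4  -- padding (3B); 4..8  pitch  (4B, 4-aligned); 8..10  format  (2B, 2-aligned); 10..12  -- padding (2B); 12..16  width  (4B, 4-aligned); sizeof = 16, alignof = 4
0..4  h  (4B, 4-aligned)
4..6  f  (2B, 2-aligned)
6..8  -- padding (2B)
8..24  c  (16B, 4-aligned)
within Meta: format at 8
8 + 8 = 16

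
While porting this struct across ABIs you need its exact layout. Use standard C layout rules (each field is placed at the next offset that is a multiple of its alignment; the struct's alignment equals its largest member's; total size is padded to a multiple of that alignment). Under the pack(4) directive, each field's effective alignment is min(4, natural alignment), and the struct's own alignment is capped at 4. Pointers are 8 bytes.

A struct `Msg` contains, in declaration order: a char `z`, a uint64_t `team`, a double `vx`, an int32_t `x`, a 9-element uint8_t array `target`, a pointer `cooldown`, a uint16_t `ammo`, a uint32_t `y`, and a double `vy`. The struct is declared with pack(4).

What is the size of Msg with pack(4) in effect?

60

0..1  z  (1B, 1-aligned)
1..4  -- padding (3B)
4..12  team  (8B, 4-aligned)
12..20  vx  (8B, 4-aligned)
20..24  x  (4B, 4-aligned)
24..33  target  (9B, 1-aligned)
33..36  -- padding (3B)
36..44  cooldown  (8B, 4-aligned)
44..46  ammo  (2B, 2-aligned)
46..48  -- padding (2B)
48..52  y  (4B, 4-aligned)
52..60  vy  (8B, 4-aligned)
sizeof = 60, alignof = 4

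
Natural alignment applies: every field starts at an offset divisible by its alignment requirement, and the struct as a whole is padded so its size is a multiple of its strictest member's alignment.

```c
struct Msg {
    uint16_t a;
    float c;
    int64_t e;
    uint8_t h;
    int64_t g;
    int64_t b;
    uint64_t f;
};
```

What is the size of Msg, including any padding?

48 bytes

a at 0 (size 2, align 2) → ends 2
pad 2 to align 4 for c
c at 4 (size 4, align 4) → ends 8
e at 8 (size 8, align 8) → ends 16
h at 16 (size 1, align 1) → ends 17
pad 7 to align 8 for g
g at 24 (size 8, align 8) → ends 32
b at 32 (size 8, align 8) → ends 40
f at 40 (size 8, align 8) → ends 48
total 48 bytes, alignment 8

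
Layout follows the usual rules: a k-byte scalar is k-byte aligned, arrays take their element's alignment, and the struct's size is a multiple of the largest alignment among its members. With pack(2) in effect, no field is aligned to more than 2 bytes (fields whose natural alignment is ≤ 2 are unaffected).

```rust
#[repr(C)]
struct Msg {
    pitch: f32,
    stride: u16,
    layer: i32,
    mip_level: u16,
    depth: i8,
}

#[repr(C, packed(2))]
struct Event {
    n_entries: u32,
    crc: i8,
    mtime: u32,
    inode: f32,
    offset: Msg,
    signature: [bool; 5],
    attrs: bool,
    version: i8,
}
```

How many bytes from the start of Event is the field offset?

14

Msg: @0: pitch [4B, align 4] → 4; @4: stride [2B, align 2] → 6; +2 pad (align 4); @8: layer [4B, align 4] → 12; @12: mip_level [2B, align 2] → 14; @14: depth [1B, align 1] → 15; +1 tail pad (align 4); size 16, align 4
@0: n_entries [4B, align 2] → 4
@4: crc [1B, align 1] → 5
+1 pad (align 2)
@6: mtime [4B, align 2] → 10
@10: inode [4B, align 2] → 14
@14: offset [16B, align 2] → 30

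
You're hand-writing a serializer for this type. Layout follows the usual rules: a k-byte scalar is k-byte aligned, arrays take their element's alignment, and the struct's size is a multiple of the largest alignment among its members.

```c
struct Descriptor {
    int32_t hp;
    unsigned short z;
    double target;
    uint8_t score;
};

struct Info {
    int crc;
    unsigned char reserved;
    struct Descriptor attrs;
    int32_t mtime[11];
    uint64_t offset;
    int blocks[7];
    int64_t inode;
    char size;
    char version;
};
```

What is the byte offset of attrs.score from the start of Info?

Descriptor: 0..4  hp  (4B, 4-aligned); 4..6  z  (2B, 2-aligned); 6..8  -- padding (2B); 8..16  target  (8B, 8-aligned); 16..17  score  (1B, 1-aligned); 17..24  -- tail padding (7B); sizeof = 24, alignof = 8
0..4  crc  (4B, 4-aligned)
4..5  reserved  (1B, 1-aligned)
5..8  -- padding (3B)
8..32  attrs  (24B, 8-aligned)
within Descriptor: score at 16
8 + 16 = 24

24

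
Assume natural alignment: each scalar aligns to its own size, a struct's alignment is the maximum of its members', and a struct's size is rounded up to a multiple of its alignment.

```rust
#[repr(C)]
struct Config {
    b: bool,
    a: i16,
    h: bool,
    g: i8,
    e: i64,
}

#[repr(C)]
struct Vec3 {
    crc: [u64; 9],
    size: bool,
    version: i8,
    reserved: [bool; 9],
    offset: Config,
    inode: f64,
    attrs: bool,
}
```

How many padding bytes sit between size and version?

Config: b at 0 (size 1, align 1) → ends 1; pad 1 to align 2 for a; a at 2 (size 2, align 2) → ends 4; h at 4 (size 1, align 1) → ends 5; g at 5 (size 1, align 1) → ends 6; pad 2 to align 8 for e; e at 8 (size 8, align 8) → ends 16; total 16 bytes, alignment 8
crc at 0 (size 72, align 8) → ends 72
size at 72 (size 1, align 1) → ends 73
version at 73 (size 1, align 1) → ends 74

0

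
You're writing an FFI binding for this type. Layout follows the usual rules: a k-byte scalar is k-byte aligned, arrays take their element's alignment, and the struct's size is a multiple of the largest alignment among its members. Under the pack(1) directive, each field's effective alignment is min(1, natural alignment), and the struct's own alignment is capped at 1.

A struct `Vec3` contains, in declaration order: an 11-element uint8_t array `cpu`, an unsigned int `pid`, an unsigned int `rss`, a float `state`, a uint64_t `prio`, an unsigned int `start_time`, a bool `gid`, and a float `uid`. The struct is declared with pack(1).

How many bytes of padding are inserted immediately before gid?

0

0..11  cpu  (11B, 1-aligned)
11..15  pid  (4B, 1-aligned)
15..19  rss  (4B, 1-aligned)
19..23  state  (4B, 1-aligned)
23..31  prio  (8B, 1-aligned)
31..35  start_time  (4B, 1-aligned)
35..36  gid  (1B, 1-aligned)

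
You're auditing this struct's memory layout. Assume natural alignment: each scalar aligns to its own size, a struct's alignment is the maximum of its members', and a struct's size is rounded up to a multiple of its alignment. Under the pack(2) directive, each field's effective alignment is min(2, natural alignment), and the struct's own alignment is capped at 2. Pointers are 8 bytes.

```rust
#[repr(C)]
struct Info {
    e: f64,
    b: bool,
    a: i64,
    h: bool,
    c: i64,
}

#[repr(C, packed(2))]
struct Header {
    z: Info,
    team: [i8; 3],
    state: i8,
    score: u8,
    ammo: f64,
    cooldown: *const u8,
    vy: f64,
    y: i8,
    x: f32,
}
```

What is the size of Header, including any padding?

Info: @0: e [8B, align 8] → 8; @8: b [1B, align 1] → 9; +7 pad (align 8); @16: a [8B, align 8] → 24; @24: h [1B, align 1] → 25; +7 pad (align 8); @32: c [8B, align 8] → 40; size 40, align 8
@0: z [40B, align 2] → 40
@40: team [3B, align 1] → 43
@43: state [1B, align 1] → 44
@44: score [1B, align 1] → 45
+1 pad (align 2)
@46: ammo [8B, align 2] → 54
@54: cooldown [8B, align 2] → 62
@62: vy [8B, align 2] → 70
@70: y [1B, align 1] → 71
+1 pad (align 2)
@72: x [4B, align 2] → 76
size 76, align 2

76 bytes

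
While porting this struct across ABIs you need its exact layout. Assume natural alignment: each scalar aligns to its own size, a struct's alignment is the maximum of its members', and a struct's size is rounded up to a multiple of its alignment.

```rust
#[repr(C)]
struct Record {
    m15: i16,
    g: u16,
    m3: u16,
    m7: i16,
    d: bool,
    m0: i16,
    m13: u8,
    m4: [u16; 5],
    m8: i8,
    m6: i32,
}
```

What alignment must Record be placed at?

member alignments: m15=2, g=2, m3=2, m7=2, d=1, m0=2, m13=1, m4=2, m8=1, m6=4
max = 4

4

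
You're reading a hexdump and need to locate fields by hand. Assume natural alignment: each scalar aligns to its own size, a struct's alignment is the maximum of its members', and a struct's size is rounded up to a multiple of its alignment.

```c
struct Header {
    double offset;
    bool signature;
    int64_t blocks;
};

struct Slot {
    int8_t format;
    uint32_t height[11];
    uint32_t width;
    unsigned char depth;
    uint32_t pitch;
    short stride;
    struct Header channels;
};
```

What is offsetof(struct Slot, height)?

4

Header: @0: offset [8B, align 8] → 8; @8: signature [1B, align 1] → 9; +7 pad (align 8); @16: blocks [8B, align 8] → 24; size 24, align 8
@0: format [1B, align 1] → 1
+3 pad (align 4)
@4: height [44B, align 4] → 48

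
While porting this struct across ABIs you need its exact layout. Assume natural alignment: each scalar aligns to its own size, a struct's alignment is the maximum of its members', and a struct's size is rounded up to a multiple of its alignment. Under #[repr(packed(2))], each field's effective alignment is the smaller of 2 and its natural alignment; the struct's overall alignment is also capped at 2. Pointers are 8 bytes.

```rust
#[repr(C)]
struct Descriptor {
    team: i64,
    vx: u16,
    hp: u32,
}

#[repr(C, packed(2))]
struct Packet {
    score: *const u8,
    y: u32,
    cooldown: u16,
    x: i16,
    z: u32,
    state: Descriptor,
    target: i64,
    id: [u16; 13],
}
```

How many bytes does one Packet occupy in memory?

Descriptor: 0..8  team  (8B, 8-aligned); 8..10  vx  (2B, 2-aligned); 10..12  -- padding (2B); 12..16  hp  (4B, 4-aligned); sizeof = 16, alignof = 8
0..8  score  (8B, 2-aligned)
8..12  y  (4B, 2-aligned)
12..14  cooldown  (2B, 2-aligned)
14..16  x  (2B, 2-aligned)
16..20  z  (4B, 2-aligned)
20..36  state  (16B, 2-aligned)
36..44  target  (8B, 2-aligned)
44..70  id  (26B, 2-aligned)
sizeof = 70, alignof = 2

70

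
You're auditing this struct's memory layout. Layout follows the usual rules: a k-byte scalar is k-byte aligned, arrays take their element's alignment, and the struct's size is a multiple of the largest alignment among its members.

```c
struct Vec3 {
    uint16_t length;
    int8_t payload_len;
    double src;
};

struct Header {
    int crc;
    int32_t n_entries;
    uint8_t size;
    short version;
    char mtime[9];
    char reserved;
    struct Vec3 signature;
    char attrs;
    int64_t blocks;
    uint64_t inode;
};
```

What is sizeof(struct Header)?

Vec3: @0: length [2B, align 2] → 2; @2: payload_len [1B, align 1] → 3; +5 pad (align 8); @8: src [8B, align 8] → 16; size 16, align 8
@0: crc [4B, align 4] → 4
@4: n_entries [4B, align 4] → 8
@8: size [1B, align 1] → 9
+1 pad (align 2)
@10: version [2B, align 2] → 12
@12: mtime [9B, align 1] → 21
@21: reserved [1B, align 1] → 22
+2 pad (align 8)
@24: signature [16B, align 8] → 40
@40: attrs [1B, align 1] → 41
+7 pad (align 8)
@48: blocks [8B, align 8] → 56
@56: inode [8B, align 8] → 64
size 64, align 8

64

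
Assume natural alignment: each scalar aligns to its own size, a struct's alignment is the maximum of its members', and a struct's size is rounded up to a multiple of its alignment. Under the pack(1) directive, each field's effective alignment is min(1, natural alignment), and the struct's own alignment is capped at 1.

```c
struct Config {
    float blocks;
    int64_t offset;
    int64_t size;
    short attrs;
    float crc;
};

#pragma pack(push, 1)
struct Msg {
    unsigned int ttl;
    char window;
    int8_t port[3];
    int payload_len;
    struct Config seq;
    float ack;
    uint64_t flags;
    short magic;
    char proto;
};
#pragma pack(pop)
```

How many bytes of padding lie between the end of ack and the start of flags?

0

Config: blocks at 0 (size 4, align 4) → ends 4; pad 4 to align 8 for offset; offset at 8 (size 8, align 8) → ends 16; size at 16 (size 8, align 8) → ends 24; attrs at 24 (size 2, align 2) → ends 26; pad 2 to align 4 for crc; crc at 28 (size 4, align 4) → ends 32; total 32 bytes, alignment 8
ttl at 0 (size 4, align 1) → ends 4
window at 4 (size 1, align 1) → ends 5
port at 5 (size 3, align 1) → ends 8
payload_len at 8 (size 4, align 1) → ends 12
seq at 12 (size 32, align 1) → ends 44
ack at 44 (size 4, align 1) → ends 48
flags at 48 (size 8, align 1) → ends 56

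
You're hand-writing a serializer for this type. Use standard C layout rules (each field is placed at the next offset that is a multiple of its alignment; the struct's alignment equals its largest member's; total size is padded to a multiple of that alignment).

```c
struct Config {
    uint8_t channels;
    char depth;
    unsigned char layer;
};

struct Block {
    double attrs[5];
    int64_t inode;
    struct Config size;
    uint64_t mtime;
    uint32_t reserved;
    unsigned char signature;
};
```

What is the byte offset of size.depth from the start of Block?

Config: channels at 0 (size 1, align 1) → ends 1; depth at 1 (size 1, align 1) → ends 2; layer at 2 (size 1, align 1) → ends 3; total 3 bytes, alignment 1
attrs at 0 (size 40, align 8) → ends 40
inode at 40 (size 8, align 8) → ends 48
size at 48 (size 3, align 1) → ends 51
within Config: depth at 1
48 + 1 = 49

49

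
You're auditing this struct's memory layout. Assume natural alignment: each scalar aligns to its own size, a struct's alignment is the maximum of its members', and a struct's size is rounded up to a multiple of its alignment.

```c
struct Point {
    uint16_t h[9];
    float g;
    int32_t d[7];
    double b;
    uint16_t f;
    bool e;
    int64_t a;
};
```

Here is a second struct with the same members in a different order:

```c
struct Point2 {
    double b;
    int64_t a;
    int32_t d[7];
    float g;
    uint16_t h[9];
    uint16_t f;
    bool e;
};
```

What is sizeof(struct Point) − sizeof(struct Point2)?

8

@0: h [18B, align 2] → 18
+2 pad (align 4)
@20: g [4B, align 4] → 24
@24: d [28B, align 4] → 52
+4 pad (align 8)
@56: b [8B, align 8] → 64
@64: f [2B, align 2] → 66
@66: e [1B, align 1] → 67
+5 pad (align 8)
@72: a [8B, align 8] → 80
size 80, align 8
— Point2 —
@0: b [8B, align 8] → 8
@8: a [8B, align 8] → 16
@16: d [28B, align 4] → 44
@44: g [4B, align 4] → 48
@48: h [18B, align 2] → 66
@66: f [2B, align 2] → 68
@68: e [1B, align 1] → 69
+3 tail pad (align 8)
size 72, align 8
80 − 72 = 8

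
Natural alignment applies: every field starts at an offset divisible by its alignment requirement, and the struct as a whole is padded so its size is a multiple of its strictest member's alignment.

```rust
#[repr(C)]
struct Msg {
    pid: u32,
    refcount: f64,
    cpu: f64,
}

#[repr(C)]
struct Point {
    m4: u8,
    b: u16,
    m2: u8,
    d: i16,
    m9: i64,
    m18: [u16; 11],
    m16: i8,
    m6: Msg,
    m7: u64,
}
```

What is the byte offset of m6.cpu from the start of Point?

56

Msg: @0: pid [4B, align 4] → 4; +4 pad (align 8); @8: refcount [8B, align 8] → 16; @16: cpu [8B, align 8] → 24; size 24, align 8
@0: m4 [1B, align 1] → 1
+1 pad (align 2)
@2: b [2B, align 2] → 4
@4: m2 [1B, align 1] → 5
+1 pad (align 2)
@6: d [2B, align 2] → 8
@8: m9 [8B, align 8] → 16
@16: m18 [22B, align 2] → 38
@38: m16 [1B, align 1] → 39
+1 pad (align 8)
@40: m6 [24B, align 8] → 64
within Msg: cpu at 16
40 + 16 = 56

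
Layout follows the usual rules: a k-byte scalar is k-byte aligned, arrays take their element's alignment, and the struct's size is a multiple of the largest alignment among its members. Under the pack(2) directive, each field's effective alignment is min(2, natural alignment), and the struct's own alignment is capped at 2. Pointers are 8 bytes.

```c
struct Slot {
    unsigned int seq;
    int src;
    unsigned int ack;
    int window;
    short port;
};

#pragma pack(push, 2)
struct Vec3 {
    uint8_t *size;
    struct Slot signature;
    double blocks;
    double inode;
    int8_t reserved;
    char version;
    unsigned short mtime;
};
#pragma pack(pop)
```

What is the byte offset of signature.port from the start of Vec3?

24

Slot: @0: seq [4B, align 4] → 4; @4: src [4B, align 4] → 8; @8: ack [4B, align 4] → 12; @12: window [4B, align 4] → 16; @16: port [2B, align 2] → 18; +2 tail pad (align 4); size 20, align 4
@0: size [8B, align 2] → 8
@8: signature [20B, align 2] → 28
within Slot: port at 16
8 + 16 = 24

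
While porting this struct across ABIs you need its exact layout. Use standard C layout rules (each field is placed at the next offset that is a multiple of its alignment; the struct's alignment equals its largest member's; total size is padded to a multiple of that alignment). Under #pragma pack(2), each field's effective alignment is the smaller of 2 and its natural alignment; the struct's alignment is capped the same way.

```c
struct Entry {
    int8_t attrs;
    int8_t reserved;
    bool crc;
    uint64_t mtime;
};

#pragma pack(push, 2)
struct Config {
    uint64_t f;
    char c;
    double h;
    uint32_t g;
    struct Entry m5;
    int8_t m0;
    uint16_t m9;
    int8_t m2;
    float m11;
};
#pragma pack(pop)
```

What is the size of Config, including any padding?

48 bytes

Entry: attrs at 0 (size 1, align 1) → ends 1; reserved at 1 (size 1, align 1) → ends 2; crc at 2 (size 1, align 1) → ends 3; pad 5 to align 8 for mtime; mtime at 8 (size 8, align 8) → ends 16; total 16 bytes, alignment 8
f at 0 (size 8, align 2) → ends 8
c at 8 (size 1, align 1) → ends 9
pad 1 to align 2 for h
h at 10 (size 8, align 2) → ends 18
g at 18 (size 4, align 2) → ends 22
m5 at 22 (size 16, align 2) → ends 38
m0 at 38 (size 1, align 1) → ends 39
pad 1 to align 2 for m9
m9 at 40 (size 2, align 2) → ends 42
m2 at 42 (size 1, align 1) → ends 43
pad 1 to align 2 for m11
m11 at 44 (size 4, align 2) → ends 48
total 48 bytes, alignment 2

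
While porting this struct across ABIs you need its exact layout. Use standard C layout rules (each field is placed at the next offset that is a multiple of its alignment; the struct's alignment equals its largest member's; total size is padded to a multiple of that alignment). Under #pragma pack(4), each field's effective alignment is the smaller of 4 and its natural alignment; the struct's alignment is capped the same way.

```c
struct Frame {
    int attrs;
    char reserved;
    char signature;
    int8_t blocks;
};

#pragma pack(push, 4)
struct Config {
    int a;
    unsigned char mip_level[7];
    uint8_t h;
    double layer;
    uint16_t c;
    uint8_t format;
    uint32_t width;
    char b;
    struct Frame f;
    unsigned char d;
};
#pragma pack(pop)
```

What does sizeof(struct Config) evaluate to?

44

Frame: @0: attrs [4B, align 4] → 4; @4: reserved [1B, align 1] → 5; @5: signature [1B, align 1] → 6; @6: blocks [1B, align 1] → 7; +1 tail pad (align 4); size 8, align 4
@0: a [4B, align 4] → 4
@4: mip_level [7B, align 1] → 11
@11: h [1B, align 1] → 12
@12: layer [8B, align 4] → 20
@20: c [2B, align 2] → 22
@22: format [1B, align 1] → 23
+1 pad (align 4)
@24: width [4B, align 4] → 28
@28: b [1B, align 1] → 29
+3 pad (align 4)
@32: f [8B, align 4] → 40
@40: d [1B, align 1] → 41
+3 tail pad (align 4)
size 44, align 4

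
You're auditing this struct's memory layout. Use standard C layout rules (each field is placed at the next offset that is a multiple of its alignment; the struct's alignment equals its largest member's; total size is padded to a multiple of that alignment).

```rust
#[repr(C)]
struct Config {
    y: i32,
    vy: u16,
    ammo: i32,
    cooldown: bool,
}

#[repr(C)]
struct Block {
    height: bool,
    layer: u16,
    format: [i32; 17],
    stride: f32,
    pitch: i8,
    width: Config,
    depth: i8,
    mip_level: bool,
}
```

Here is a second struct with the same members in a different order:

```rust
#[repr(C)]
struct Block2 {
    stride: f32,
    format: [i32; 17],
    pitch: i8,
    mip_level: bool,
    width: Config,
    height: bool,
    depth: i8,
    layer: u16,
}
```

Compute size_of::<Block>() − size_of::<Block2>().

Config: y at 0 (size 4, align 4) → ends 4; vy at 4 (size 2, align 2) → ends 6; pad 2 to align 4 for ammo; ammo at 8 (size 4, align 4) → ends 12; cooldown at 12 (size 1, align 1) → ends 13; tail pad 3 to reach multiple of 4; total 16 bytes, alignment 4
height at 0 (size 1, align 1) → ends 1
pad 1 to align 2 for layer
layer at 2 (size 2, align 2) → ends 4
format at 4 (size 68, align 4) → ends 72
stride at 72 (size 4, align 4) → ends 76
pitch at 76 (size 1, align 1) → ends 77
pad 3 to align 4 for width
width at 80 (size 16, align 4) → ends 96
depth at 96 (size 1, align 1) → ends 97
mip_level at 97 (size 1, align 1) → ends 98
tail pad 2 to reach multiple of 4
total 100 bytes, alignment 4
— Block2 —
stride at 0 (size 4, align 4) → ends 4
format at 4 (size 68, align 4) → ends 72
pitch at 72 (size 1, align 1) → ends 73
mip_level at 73 (size 1, align 1) → ends 74
pad 2 to align 4 for width
width at 76 (size 16, align 4) → ends 92
height at 92 (size 1, align 1) → ends 93
depth at 93 (size 1, align 1) → ends 94
layer at 94 (size 2, align 2) → ends 96
total 96 bytes, alignment 4
100 − 96 = 4

4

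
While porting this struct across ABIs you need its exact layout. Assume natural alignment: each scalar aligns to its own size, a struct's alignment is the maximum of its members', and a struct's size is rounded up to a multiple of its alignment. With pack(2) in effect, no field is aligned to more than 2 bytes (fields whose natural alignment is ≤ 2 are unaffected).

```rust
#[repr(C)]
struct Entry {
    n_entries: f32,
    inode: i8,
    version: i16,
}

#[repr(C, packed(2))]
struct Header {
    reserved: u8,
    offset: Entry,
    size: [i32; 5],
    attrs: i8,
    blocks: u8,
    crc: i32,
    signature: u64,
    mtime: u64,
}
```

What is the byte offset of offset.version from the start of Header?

8

Entry: 0..4  n_entries  (4B, 4-aligned); 4..5  inode  (1B, 1-aligned); 5..6  -- padding (1B); 6..8  version  (2B, 2-aligned); sizeof = 8, alignof = 4
0..1  reserved  (1B, 1-aligned)
1..2  -- padding (1B)
2..10  offset  (8B, 2-aligned)
within Entry: version at 6
2 + 6 = 8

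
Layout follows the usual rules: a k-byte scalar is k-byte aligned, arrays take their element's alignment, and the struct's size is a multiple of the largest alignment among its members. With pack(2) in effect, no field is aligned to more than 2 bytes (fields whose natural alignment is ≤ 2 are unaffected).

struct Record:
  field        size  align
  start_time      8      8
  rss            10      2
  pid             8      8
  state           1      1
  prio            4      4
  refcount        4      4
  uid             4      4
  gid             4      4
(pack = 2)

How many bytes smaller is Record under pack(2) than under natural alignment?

12

natural layout:
  start_time at 0 (size 8, align 8) → ends 8
  rss at 8 (size 10, align 2) → ends 18
  pad 6 to align 8 for pid
  pid at 24 (size 8, align 8) → ends 32
  state at 32 (size 1, align 1) → ends 33
  pad 3 to align 4 for prio
  prio at 36 (size 4, align 4) → ends 40
  refcount at 40 (size 4, align 4) → ends 44
  uid at 44 (size 4, align 4) → ends 48
  gid at 48 (size 4, align 4) → ends 52
  tail pad 4 to reach multiple of 8
  total 56 bytes, alignment 8
packed(2) layout:
  start_time at 0 (size 8, align 2) → ends 8
  rss at 8 (size 10, align 2) → ends 18
  pid at 18 (size 8, align 2) → ends 26
  state at 26 (size 1, align 1) → ends 27
  pad 1 to align 2 for prio
  prio at 28 (size 4, align 2) → ends 32
  refcount at 32 (size 4, align 2) → ends 36
  uid at 36 (size 4, align 2) → ends 40
  gid at 40 (size 4, align 2) → ends 44
  total 44 bytes, alignment 2
56 − 44 = 12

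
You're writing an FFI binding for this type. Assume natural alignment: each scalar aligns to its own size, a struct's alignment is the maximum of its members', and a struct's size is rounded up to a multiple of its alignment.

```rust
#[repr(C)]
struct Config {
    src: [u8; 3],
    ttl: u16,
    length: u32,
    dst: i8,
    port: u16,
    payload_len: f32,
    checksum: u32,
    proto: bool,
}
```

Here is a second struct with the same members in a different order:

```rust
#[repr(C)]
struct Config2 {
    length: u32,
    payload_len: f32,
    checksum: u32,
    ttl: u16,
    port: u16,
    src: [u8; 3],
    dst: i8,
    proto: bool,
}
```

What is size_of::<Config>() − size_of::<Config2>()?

src at 0 (size 3, align 1) → ends 3
pad 1 to align 2 for ttl
ttl at 4 (size 2, align 2) → ends 6
pad 2 to align 4 for length
length at 8 (size 4, align 4) → ends 12
dst at 12 (size 1, align 1) → ends 13
pad 1 to align 2 for port
port at 14 (size 2, align 2) → ends 16
payload_len at 16 (size 4, align 4) → ends 20
checksum at 20 (size 4, align 4) → ends 24
proto at 24 (size 1, align 1) → ends 25
tail pad 3 to reach multiple of 4
total 28 bytes, alignment 4
— Config2 —
length at 0 (size 4, align 4) → ends 4
payload_len at 4 (size 4, align 4) → ends 8
checksum at 8 (size 4, align 4) → ends 12
ttl at 12 (size 2, align 2) → ends 14
port at 14 (size 2, align 2) → ends 16
src at 16 (size 3, align 1) → ends 19
dst at 19 (size 1, align 1) → ends 20
proto at 20 (size 1, align 1) → ends 21
tail pad 3 to reach multiple of 4
total 24 bytes, alignment 4
28 − 24 = 4

4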